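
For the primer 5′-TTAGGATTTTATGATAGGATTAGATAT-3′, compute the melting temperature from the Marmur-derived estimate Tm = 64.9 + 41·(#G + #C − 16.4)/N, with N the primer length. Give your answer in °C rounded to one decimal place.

Base counts: A=9, T=12, G=6, C=0; G+C = 6, N = 27.
Tm = 64.9 + 41·(6 − 16.4)/27 = 64.9 + -426.40/27 = 49.1°C.

49.1°C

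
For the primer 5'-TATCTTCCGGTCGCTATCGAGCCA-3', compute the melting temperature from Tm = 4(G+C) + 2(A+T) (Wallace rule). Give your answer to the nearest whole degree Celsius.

74°C

Base counts: A=4, T=7, G=5, C=8 (length 24).
Tm = 2·(4+7) + 4·(5+8) = 2·11 + 4·13 = 22 + 52 = 74°C.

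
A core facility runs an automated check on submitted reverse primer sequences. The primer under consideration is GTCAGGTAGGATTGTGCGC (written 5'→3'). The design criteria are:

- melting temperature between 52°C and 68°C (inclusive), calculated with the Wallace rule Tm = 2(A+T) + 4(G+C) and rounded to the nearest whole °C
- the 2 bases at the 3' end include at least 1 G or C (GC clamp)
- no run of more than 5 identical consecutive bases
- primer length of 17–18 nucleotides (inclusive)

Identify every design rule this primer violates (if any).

Base counts: A=3, T=5, G=8, C=3 (length 19).
Tm: Tm = 2·8 + 4·11 = 60°C ✓
GC clamp: 3' end GC has 2 G/C ✓
homopolymer run: longest run = 2 ✓
length: length 19, outside 17–18 ✗

Fails: length.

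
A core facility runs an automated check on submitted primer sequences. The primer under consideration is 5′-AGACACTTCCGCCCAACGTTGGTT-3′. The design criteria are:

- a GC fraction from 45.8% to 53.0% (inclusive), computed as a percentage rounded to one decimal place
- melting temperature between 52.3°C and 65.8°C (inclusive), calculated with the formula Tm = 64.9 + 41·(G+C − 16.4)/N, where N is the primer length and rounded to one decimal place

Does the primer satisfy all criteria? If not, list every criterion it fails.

Fails: GC content.

Base counts: A=5, T=6, G=5, C=8 (length 24).
GC content: GC 13/24 = 54.2%, outside 45.8–53.0% ✗
Tm: Tm = 64.9 + 41·(13 − 16.4)/24 = 59.1°C ✓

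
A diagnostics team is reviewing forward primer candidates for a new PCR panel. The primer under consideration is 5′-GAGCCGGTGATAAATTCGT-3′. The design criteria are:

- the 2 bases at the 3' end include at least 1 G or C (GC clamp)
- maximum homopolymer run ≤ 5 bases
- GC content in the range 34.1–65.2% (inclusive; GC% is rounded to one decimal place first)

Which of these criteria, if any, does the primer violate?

Base counts: A=5, T=5, G=6, C=3 (length 19).
GC clamp: 3' end GT has 1 G/C ✓
homopolymer run: longest run = 3 ✓
GC content: GC 9/19 = 47.4% ✓

Meets all criteria.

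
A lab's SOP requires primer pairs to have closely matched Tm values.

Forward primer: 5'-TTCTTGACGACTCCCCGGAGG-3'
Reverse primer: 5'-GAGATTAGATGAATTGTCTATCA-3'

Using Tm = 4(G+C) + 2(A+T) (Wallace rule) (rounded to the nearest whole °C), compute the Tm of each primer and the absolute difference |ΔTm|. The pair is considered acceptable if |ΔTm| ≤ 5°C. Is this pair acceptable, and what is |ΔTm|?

Forward: A=3 T=5 G=6 C=7 → Tm = 2·8 + 4·13 = 68°C.
Reverse: A=8 T=8 G=5 C=2 → Tm = 2·16 + 4·7 = 60°C.
|ΔTm| = |68 − 60| = 8°C, > 5°C.

|ΔTm| = 8°C; the pair is not acceptable.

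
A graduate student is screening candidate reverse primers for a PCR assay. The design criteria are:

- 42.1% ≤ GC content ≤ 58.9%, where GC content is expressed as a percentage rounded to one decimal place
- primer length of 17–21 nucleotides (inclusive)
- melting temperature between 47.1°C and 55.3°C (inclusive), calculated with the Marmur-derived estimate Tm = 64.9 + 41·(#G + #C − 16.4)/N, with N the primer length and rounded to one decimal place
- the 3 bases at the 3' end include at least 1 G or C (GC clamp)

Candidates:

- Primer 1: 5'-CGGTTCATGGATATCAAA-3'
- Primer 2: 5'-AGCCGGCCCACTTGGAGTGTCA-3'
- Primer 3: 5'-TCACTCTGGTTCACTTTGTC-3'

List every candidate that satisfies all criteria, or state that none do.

Primer 3 only.

Primer 1 (18 nt, A=6 T=5 G=4 C=3): GC 7/18 = 38.9%, outside 42.1–58.9% ✗; length 18 ✓; Tm = 64.9 + 41·(7 − 16.4)/18 = 43.5°C, outside 47.1–55.3°C ✗; 3' end AAA has 0 G/C, need ≥1 ✗ — fails.
Primer 2 (22 nt, A=4 T=4 G=7 C=7): GC 14/22 = 63.6%, outside 42.1–58.9% ✗; length 22, outside 17–21 ✗; Tm = 64.9 + 41·(14 − 16.4)/22 = 60.4°C, outside 47.1–55.3°C ✗; 3' end TCA has 1 G/C ✓ — fails.
Primer 3 (20 nt, A=2 T=9 G=3 C=6): GC 9/20 = 45.0% ✓; length 20 ✓; Tm = 64.9 + 41·(9 − 16.4)/20 = 49.7°C ✓; 3' end GTC has 2 G/C ✓ — passes.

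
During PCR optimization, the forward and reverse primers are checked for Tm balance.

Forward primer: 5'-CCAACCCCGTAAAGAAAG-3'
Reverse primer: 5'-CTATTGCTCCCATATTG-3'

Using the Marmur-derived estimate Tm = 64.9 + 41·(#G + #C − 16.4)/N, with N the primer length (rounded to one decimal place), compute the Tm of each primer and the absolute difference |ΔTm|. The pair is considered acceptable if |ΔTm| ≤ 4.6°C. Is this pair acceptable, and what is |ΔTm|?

|ΔTm| = 5.8°C; the pair is not acceptable.

Forward: G+C = 9, N = 18 → Tm = 64.9 + 41·(9 − 16.4)/18 = 48.0°C.
Reverse: G+C = 7, N = 17 → Tm = 64.9 + 41·(7 − 16.4)/17 = 42.2°C.
|ΔTm| = |48.0 − 42.2| = 5.8°C, > 4.6°C.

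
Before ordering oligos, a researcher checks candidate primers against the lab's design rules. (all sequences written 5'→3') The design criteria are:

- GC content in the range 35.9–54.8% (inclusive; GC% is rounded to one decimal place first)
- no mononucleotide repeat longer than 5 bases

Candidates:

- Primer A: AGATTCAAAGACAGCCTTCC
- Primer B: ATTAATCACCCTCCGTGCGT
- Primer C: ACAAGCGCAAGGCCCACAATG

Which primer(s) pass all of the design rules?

Primer A (20 nt, A=7 T=4 G=3 C=6): GC 9/20 = 45.0% ✓; longest run = 3 ✓ — passes.
Primer B (20 nt, A=4 T=6 G=3 C=7): GC 10/20 = 50.0% ✓; longest run = 3 ✓ — passes.
Primer C (21 nt, A=8 T=1 G=5 C=7): GC 12/21 = 57.1%, outside 35.9–54.8% ✗; longest run = 3 ✓ — fails.

Primer A and Primer B.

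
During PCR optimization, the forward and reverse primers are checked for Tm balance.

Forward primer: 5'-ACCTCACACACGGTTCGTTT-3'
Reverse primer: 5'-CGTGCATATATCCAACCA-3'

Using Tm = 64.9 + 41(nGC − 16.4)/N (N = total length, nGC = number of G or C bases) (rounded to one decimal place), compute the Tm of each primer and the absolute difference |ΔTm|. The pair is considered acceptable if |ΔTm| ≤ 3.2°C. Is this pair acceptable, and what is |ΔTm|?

Forward: G+C = 10, N = 20 → Tm = 64.9 + 41·(10 − 16.4)/20 = 51.8°C.
Reverse: G+C = 8, N = 18 → Tm = 64.9 + 41·(8 − 16.4)/18 = 45.8°C.
|ΔTm| = |51.8 − 45.8| = 6.0°C, > 3.2°C.

|ΔTm| = 6.0°C; the pair is not acceptable.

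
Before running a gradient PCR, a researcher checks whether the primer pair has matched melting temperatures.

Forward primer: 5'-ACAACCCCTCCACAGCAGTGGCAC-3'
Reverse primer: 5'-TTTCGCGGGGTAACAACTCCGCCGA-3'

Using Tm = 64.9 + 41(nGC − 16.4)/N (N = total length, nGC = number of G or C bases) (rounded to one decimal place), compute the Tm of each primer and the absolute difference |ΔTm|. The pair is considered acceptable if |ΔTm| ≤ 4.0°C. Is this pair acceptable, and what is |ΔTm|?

Forward: G+C = 15, N = 24 → Tm = 64.9 + 41·(15 − 16.4)/24 = 62.5°C.
Reverse: G+C = 15, N = 25 → Tm = 64.9 + 41·(15 − 16.4)/25 = 62.6°C.
|ΔTm| = |62.5 − 62.6| = 0.1°C, ≤ 4.0°C.

|ΔTm| = 0.1°C; the pair is acceptable.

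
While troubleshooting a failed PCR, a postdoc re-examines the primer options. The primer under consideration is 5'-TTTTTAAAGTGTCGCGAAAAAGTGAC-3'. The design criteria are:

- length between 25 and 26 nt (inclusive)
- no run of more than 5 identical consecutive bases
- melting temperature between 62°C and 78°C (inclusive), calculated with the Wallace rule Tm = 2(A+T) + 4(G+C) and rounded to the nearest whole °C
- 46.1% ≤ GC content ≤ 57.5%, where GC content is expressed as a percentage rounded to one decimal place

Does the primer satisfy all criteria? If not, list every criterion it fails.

Base counts: A=9, T=8, G=6, C=3 (length 26).
length: length 26 ✓
homopolymer run: longest run = 5 ✓
Tm: Tm = 2·17 + 4·9 = 70°C ✓
GC content: GC 9/26 = 34.6%, outside 46.1–57.5% ✗

Fails: GC content.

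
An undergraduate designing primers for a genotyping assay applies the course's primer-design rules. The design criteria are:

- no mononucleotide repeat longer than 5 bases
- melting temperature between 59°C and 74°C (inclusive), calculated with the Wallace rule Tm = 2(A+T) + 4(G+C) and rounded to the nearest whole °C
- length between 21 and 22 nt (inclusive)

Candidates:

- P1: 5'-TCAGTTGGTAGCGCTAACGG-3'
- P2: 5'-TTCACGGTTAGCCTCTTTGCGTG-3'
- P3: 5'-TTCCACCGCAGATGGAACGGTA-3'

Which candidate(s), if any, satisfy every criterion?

P3 only.

P1 (20 nt, A=4 T=5 G=7 C=4): longest run = 2 ✓; Tm = 2·9 + 4·11 = 62°C ✓; length 20, outside 21–22 ✗ — fails.
P2 (23 nt, A=2 T=9 G=6 C=6): longest run = 3 ✓; Tm = 2·11 + 4·12 = 70°C ✓; length 23, outside 21–22 ✗ — fails.
P3 (22 nt, A=6 T=4 G=6 C=6): longest run = 2 ✓; Tm = 2·10 + 4·12 = 68°C ✓; length 22 ✓ — passes.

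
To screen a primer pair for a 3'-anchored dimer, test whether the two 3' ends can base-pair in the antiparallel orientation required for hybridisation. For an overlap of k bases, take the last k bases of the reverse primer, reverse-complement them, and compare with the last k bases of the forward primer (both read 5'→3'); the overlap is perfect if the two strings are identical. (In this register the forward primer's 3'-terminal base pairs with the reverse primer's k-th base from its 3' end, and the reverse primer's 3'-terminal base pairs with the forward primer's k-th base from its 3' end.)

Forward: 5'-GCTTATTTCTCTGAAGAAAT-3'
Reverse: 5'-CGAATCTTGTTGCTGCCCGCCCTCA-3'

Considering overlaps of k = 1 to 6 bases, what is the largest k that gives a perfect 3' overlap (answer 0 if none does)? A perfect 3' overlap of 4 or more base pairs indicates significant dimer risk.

Last 6 bases (5'→3') — forward …AGAAAT, reverse …CCCTCA.
Reverse complement of the reverse primer's last 6 bases: TGAGGG; its first k bases are the reverse complement of the reverse primer's last k bases, so a perfect k-base overlap needs the forward primer's last k bases to equal them.
Comparing (forward last k vs required): k=1: T vs T ✓; k=2: AT vs TG ✗; k=3: AAT vs TGA ✗; k=4: AAAT vs TGAG ✗; k=5: GAAAT vs TGAGG ✗; k=6: AGAAAT vs TGAGGG ✗.
Only k = 1 is perfect, so the longest perfect 3' overlap is 1.

Longest perfect overlap: 1 complementary base pair; below the dimer-risk threshold (threshold 4).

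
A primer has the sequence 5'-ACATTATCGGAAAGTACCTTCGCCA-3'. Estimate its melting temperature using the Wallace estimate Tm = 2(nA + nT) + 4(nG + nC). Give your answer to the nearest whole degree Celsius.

72°C

Base counts: A=8, T=6, G=4, C=7 (length 25).
Tm = 2·(8+6) + 4·(4+7) = 2·14 + 4·11 = 28 + 44 = 72°C.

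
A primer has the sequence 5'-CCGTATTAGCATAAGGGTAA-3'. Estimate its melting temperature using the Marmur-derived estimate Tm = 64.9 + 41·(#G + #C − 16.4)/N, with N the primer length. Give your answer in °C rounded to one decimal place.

47.7°C

Base counts: A=7, T=5, G=5, C=3; G+C = 8, N = 20.
Tm = 64.9 + 41·(8 − 16.4)/20 = 64.9 + -344.40/20 = 47.7°C.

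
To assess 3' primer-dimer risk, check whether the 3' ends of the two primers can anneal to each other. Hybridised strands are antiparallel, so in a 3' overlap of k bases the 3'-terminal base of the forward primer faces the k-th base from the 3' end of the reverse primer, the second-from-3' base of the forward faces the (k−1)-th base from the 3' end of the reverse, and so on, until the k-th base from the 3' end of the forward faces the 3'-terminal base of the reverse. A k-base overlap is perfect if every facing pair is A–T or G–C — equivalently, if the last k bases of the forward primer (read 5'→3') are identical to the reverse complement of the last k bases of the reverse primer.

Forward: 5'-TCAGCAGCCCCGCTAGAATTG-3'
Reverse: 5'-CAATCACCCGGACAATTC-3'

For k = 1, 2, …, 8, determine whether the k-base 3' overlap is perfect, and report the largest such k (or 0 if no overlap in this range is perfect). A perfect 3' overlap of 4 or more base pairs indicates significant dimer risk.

Longest perfect overlap: 6 complementary base pairs; significant dimer risk (threshold 4).

Last 8 bases (5'→3') — forward …TAGAATTG, reverse …GACAATTC.
Reverse complement of the reverse primer's last 8 bases: GAATTGTC; its first k bases are the reverse complement of the reverse primer's last k bases, so a perfect k-base overlap needs the forward primer's last k bases to equal them.
Comparing (forward last k vs required): k=1: G vs G ✓; k=2: TG vs GA ✗; k=3: TTG vs GAA ✗; k=4: ATTG vs GAAT ✗; k=5: AATTG vs GAATT ✗; k=6: GAATTG vs GAATTG ✓; k=7: AGAATTG vs GAATTGT ✗; k=8: TAGAATTG vs GAATTGTC ✗.
Perfect overlaps at k = 1, 6; the largest is 6.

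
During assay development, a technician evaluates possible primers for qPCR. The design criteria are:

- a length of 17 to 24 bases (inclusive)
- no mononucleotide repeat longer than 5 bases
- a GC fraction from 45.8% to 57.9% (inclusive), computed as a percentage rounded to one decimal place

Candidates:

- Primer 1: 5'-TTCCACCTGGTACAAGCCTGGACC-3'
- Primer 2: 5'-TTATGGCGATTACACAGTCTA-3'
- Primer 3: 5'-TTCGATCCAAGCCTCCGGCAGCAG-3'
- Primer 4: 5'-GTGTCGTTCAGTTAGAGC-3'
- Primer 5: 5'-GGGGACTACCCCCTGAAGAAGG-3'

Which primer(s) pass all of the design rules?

Primer 1 (24 nt, A=5 T=5 G=5 C=9): length 24 ✓; longest run = 2 ✓; GC 14/24 = 58.3%, outside 45.8–57.9% ✗ — fails.
Primer 2 (21 nt, A=6 T=7 G=4 C=4): length 21 ✓; longest run = 2 ✓; GC 8/21 = 38.1%, outside 45.8–57.9% ✗ — fails.
Primer 3 (24 nt, A=5 T=4 G=6 C=9): length 24 ✓; longest run = 2 ✓; GC 15/24 = 62.5%, outside 45.8–57.9% ✗ — fails.
Primer 4 (18 nt, A=3 T=6 G=6 C=3): length 18 ✓; longest run = 2 ✓; GC 9/18 = 50.0% ✓ — passes.
Primer 5 (22 nt, A=6 T=2 G=8 C=6): length 22 ✓; longest run = 5 ✓; GC 14/22 = 63.6%, outside 45.8–57.9% ✗ — fails.

Primer 4 only.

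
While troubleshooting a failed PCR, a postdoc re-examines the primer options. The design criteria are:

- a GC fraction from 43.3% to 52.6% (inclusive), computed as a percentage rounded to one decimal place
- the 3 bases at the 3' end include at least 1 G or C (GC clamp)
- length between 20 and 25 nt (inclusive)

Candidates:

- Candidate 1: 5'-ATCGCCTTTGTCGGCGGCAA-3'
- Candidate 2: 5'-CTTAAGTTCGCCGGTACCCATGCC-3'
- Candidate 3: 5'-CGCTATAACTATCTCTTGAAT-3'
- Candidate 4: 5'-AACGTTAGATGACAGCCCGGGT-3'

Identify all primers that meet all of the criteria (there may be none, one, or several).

None of the candidates satisfy all criteria.

Candidate 1 (20 nt, A=3 T=5 G=6 C=6): GC 12/20 = 60.0%, outside 43.3–52.6% ✗; 3' end CAA has 1 G/C ✓; length 20 ✓ — fails.
Candidate 2 (24 nt, A=4 T=6 G=5 C=9): GC 14/24 = 58.3%, outside 43.3–52.6% ✗; 3' end GCC has 3 G/C ✓; length 24 ✓ — fails.
Candidate 3 (21 nt, A=6 T=8 G=2 C=5): GC 7/21 = 33.3%, outside 43.3–52.6% ✗; 3' end AAT has 0 G/C, need ≥1 ✗; length 21 ✓ — fails.
Candidate 4 (22 nt, A=6 T=4 G=7 C=5): GC 12/22 = 54.5%, outside 43.3–52.6% ✗; 3' end GGT has 2 G/C ✓; length 22 ✓ — fails.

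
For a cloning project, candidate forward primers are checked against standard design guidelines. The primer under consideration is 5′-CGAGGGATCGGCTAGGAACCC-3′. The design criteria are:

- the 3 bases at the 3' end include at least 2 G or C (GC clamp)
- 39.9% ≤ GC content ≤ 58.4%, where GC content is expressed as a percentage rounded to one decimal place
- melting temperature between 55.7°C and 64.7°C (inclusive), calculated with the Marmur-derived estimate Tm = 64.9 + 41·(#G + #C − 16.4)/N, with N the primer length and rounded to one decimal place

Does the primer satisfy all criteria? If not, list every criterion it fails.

Fails: GC content.

Base counts: A=5, T=2, G=8, C=6 (length 21).
GC clamp: 3' end CCC has 3 G/C ✓
GC content: GC 14/21 = 66.7%, outside 39.9–58.4% ✗
Tm: Tm = 64.9 + 41·(14 − 16.4)/21 = 60.2°C ✓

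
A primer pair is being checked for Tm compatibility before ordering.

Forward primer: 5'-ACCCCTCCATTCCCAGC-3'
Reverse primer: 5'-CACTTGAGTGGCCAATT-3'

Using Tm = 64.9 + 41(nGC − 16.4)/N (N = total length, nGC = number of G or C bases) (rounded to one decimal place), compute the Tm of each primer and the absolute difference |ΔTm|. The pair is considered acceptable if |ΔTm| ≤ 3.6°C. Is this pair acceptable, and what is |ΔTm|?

|ΔTm| = 7.3°C; the pair is not acceptable.

Forward: G+C = 11, N = 17 → Tm = 64.9 + 41·(11 − 16.4)/17 = 51.9°C.
Reverse: G+C = 8, N = 17 → Tm = 64.9 + 41·(8 − 16.4)/17 = 44.6°C.
|ΔTm| = |51.9 − 44.6| = 7.3°C, > 3.6°C.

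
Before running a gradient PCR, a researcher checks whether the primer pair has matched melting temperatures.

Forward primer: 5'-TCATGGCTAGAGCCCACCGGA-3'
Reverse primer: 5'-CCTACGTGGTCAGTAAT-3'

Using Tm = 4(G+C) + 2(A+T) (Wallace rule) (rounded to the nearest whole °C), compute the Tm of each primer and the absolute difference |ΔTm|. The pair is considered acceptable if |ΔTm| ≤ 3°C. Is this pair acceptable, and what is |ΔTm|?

|ΔTm| = 18°C; the pair is not acceptable.

Forward: A=5 T=3 G=6 C=7 → Tm = 2·8 + 4·13 = 68°C.
Reverse: A=4 T=5 G=4 C=4 → Tm = 2·9 + 4·8 = 50°C.
|ΔTm| = |68 − 50| = 18°C, > 3°C.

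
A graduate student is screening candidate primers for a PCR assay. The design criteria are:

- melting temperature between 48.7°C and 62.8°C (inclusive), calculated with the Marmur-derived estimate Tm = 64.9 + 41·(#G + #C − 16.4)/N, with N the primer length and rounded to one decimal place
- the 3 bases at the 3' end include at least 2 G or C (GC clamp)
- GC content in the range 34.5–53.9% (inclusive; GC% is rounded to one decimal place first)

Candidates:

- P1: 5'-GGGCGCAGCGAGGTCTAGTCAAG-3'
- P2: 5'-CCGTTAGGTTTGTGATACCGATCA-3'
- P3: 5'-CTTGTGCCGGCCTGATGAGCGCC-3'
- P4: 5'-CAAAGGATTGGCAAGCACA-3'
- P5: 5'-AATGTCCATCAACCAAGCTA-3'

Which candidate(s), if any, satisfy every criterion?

None of the candidates satisfy all criteria.

P1 (23 nt, A=5 T=3 G=10 C=5): Tm = 64.9 + 41·(15 − 16.4)/23 = 62.4°C ✓; 3' end AAG has 1 G/C, need ≥2 ✗; GC 15/23 = 65.2%, outside 34.5–53.9% ✗ — fails.
P2 (24 nt, A=5 T=8 G=6 C=5): Tm = 64.9 + 41·(11 − 16.4)/24 = 55.7°C ✓; 3' end TCA has 1 G/C, need ≥2 ✗; GC 11/24 = 45.8% ✓ — fails.
P3 (23 nt, A=2 T=5 G=8 C=8): Tm = 64.9 + 41·(16 − 16.4)/23 = 64.2°C, outside 48.7–62.8°C ✗; 3' end GCC has 3 G/C ✓; GC 16/23 = 69.6%, outside 34.5–53.9% ✗ — fails.
P4 (19 nt, A=8 T=2 G=5 C=4): Tm = 64.9 + 41·(9 − 16.4)/19 = 48.9°C ✓; 3' end ACA has 1 G/C, need ≥2 ✗; GC 9/19 = 47.4% ✓ — fails.
P5 (20 nt, A=8 T=4 G=2 C=6): Tm = 64.9 + 41·(8 − 16.4)/20 = 47.7°C, outside 48.7–62.8°C ✗; 3' end CTA has 1 G/C, need ≥2 ✗; GC 8/20 = 40.0% ✓ — fails.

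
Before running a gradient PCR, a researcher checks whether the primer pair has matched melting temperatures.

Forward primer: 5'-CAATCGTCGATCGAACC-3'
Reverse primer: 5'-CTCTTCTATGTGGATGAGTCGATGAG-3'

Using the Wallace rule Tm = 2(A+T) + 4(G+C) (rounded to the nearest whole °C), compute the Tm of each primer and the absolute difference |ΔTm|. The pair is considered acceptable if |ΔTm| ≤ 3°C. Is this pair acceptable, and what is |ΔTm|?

Forward: A=5 T=3 G=3 C=6 → Tm = 2·8 + 4·9 = 52°C.
Reverse: A=5 T=9 G=8 C=4 → Tm = 2·14 + 4·12 = 76°C.
|ΔTm| = |52 − 76| = 24°C, > 3°C.

|ΔTm| = 24°C; the pair is not acceptable.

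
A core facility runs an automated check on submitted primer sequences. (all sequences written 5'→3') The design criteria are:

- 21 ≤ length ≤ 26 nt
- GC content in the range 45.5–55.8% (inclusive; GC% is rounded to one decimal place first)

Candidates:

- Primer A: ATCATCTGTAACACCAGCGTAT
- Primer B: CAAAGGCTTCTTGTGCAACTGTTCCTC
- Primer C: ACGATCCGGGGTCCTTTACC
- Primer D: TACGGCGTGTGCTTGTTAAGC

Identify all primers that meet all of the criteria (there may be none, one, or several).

Primer A (22 nt, A=7 T=6 G=3 C=6): length 22 ✓; GC 9/22 = 40.9%, outside 45.5–55.8% ✗ — fails.
Primer B (27 nt, A=5 T=9 G=5 C=8): length 27, outside 21–26 ✗; GC 13/27 = 48.1% ✓ — fails.
Primer C (20 nt, A=3 T=5 G=5 C=7): length 20, outside 21–26 ✗; GC 12/20 = 60.0%, outside 45.5–55.8% ✗ — fails.
Primer D (21 nt, A=3 T=7 G=7 C=4): length 21 ✓; GC 11/21 = 52.4% ✓ — passes.

Primer D only.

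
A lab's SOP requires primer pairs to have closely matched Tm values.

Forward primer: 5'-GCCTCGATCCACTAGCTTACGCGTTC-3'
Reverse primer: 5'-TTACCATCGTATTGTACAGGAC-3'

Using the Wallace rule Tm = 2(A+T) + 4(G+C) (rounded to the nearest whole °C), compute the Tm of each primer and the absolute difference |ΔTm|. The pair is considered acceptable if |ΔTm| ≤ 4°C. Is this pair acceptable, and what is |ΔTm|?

|ΔTm| = 20°C; the pair is not acceptable.

Forward: A=4 T=7 G=5 C=10 → Tm = 2·11 + 4·15 = 82°C.
Reverse: A=6 T=7 G=4 C=5 → Tm = 2·13 + 4·9 = 62°C.
|ΔTm| = |82 − 62| = 20°C, > 4°C.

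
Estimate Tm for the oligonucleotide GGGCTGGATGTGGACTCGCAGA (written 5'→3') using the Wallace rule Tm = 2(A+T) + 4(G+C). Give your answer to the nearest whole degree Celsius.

Base counts: A=4, T=4, G=10, C=4 (length 22).
Tm = 2·(4+4) + 4·(10+4) = 2·8 + 4·14 = 16 + 56 = 72°C.

72°C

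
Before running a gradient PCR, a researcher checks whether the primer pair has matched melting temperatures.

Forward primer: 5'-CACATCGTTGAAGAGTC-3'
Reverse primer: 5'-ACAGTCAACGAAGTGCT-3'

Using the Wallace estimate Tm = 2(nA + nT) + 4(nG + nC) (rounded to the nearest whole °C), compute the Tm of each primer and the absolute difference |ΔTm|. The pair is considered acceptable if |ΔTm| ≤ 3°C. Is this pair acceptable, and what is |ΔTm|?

|ΔTm| = 0°C; the pair is acceptable.

Forward: A=5 T=4 G=4 C=4 → Tm = 2·9 + 4·8 = 50°C.
Reverse: A=6 T=3 G=4 C=4 → Tm = 2·9 + 4·8 = 50°C.
|ΔTm| = |50 − 50| = 0°C, ≤ 3°C.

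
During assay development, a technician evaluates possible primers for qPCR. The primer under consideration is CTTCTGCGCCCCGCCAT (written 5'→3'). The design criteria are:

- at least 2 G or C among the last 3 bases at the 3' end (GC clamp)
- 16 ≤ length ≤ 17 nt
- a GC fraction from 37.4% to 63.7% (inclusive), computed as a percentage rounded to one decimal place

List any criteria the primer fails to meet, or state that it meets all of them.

Fails: GC clamp, GC content.

Base counts: A=1, T=4, G=3, C=9 (length 17).
GC clamp: 3' end CAT has 1 G/C, need ≥2 ✗
length: length 17 ✓
GC content: GC 12/17 = 70.6%, outside 37.4–63.7% ✗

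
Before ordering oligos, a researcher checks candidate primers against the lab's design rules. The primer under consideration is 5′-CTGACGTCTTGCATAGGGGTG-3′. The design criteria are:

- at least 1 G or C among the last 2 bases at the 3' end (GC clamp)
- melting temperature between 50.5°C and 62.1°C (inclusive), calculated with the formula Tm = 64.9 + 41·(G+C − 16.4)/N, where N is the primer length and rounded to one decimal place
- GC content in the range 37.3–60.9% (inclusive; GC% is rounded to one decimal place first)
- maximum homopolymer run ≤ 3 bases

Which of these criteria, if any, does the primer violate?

Base counts: A=3, T=6, G=8, C=4 (length 21).
GC clamp: 3' end TG has 1 G/C ✓
Tm: Tm = 64.9 + 41·(12 − 16.4)/21 = 56.3°C ✓
GC content: GC 12/21 = 57.1% ✓
homopolymer run: longest run = 4, exceeds 3 ✗

Fails: homopolymer run.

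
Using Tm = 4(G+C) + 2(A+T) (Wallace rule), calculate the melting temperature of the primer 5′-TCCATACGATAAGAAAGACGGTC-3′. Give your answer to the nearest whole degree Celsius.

66°C

Base counts: A=9, T=4, G=5, C=5 (length 23).
Tm = 2·(9+4) + 4·(5+5) = 2·13 + 4·10 = 26 + 40 = 66°C.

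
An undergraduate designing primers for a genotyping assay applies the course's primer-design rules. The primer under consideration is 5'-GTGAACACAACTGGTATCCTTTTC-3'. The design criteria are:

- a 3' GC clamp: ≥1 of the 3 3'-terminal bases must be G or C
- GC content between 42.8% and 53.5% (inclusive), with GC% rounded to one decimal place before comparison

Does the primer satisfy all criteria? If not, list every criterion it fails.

Fails: GC content.

Base counts: A=6, T=8, G=4, C=6 (length 24).
GC clamp: 3' end TTC has 1 G/C ✓
GC content: GC 10/24 = 41.7%, outside 42.8–53.5% ✗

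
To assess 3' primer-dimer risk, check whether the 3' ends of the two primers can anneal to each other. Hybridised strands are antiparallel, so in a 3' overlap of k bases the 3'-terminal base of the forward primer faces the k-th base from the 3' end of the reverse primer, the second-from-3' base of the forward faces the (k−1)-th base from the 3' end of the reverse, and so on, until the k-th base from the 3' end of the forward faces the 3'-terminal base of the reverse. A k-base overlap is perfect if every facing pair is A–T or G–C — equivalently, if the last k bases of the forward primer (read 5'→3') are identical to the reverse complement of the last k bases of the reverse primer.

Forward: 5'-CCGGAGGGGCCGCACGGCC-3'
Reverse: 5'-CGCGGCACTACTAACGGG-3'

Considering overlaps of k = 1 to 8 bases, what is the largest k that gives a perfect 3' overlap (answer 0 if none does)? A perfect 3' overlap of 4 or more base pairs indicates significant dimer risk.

Longest perfect overlap: 2 complementary base pairs; below the dimer-risk threshold (threshold 4).

Last 8 bases (5'→3') — forward …GCACGGCC, reverse …CTAACGGG.
Reverse complement of the reverse primer's last 8 bases: CCCGTTAG; its first k bases are the reverse complement of the reverse primer's last k bases, so a perfect k-base overlap needs the forward primer's last k bases to equal them.
Comparing (forward last k vs required): k=1: C vs C ✓; k=2: CC vs CC ✓; k=3: GCC vs CCC ✗; k=4: GGCC vs CCCG ✗; k=5: CGGCC vs CCCGT ✗; k=6: ACGGCC vs CCCGTT ✗; k=7: CACGGCC vs CCCGTTA ✗; k=8: GCACGGCC vs CCCGTTAG ✗.
Perfect overlaps at k = 1, 2; the largest is 2.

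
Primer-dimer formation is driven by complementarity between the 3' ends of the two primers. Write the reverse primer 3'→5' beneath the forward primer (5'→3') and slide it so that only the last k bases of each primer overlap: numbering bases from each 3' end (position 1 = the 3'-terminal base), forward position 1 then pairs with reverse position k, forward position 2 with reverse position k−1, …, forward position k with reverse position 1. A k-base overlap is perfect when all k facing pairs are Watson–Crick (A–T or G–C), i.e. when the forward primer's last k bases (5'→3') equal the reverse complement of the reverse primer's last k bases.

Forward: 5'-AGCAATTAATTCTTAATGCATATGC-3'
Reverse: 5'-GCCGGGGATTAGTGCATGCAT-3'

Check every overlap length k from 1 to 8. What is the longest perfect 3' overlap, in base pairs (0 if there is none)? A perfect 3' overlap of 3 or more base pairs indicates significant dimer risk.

Longest perfect overlap: 4 complementary base pairs; significant dimer risk (threshold 3).

Last 8 bases (5'→3') — forward …GCATATGC, reverse …GCATGCAT.
Reverse complement of the reverse primer's last 8 bases: ATGCATGC; its first k bases are the reverse complement of the reverse primer's last k bases, so a perfect k-base overlap needs the forward primer's last k bases to equal them.
Comparing (forward last k vs required): k=1: C vs A ✗; k=2: GC vs AT ✗; k=3: TGC vs ATG ✗; k=4: ATGC vs ATGC ✓; k=5: TATGC vs ATGCA ✗; k=6: ATATGC vs ATGCAT ✗; k=7: CATATGC vs ATGCATG ✗; k=8: GCATATGC vs ATGCATGC ✗.
Only k = 4 is perfect, so the longest perfect 3' overlap is 4.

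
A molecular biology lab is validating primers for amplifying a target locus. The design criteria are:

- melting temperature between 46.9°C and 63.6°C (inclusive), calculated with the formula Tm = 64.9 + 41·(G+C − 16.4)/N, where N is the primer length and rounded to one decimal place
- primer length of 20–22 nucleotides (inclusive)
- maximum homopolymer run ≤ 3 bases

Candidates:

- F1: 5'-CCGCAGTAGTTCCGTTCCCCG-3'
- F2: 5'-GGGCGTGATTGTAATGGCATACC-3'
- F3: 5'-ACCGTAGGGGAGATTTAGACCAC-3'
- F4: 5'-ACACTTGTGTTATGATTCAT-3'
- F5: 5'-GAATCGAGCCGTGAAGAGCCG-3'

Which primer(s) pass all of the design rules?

F5 only.

F1 (21 nt, A=2 T=5 G=5 C=9): Tm = 64.9 + 41·(14 − 16.4)/21 = 60.2°C ✓; length 21 ✓; longest run = 4, exceeds 3 ✗ — fails.
F2 (23 nt, A=5 T=6 G=8 C=4): Tm = 64.9 + 41·(12 − 16.4)/23 = 57.1°C ✓; length 23, outside 20–22 ✗; longest run = 3 ✓ — fails.
F3 (23 nt, A=7 T=4 G=7 C=5): Tm = 64.9 + 41·(12 − 16.4)/23 = 57.1°C ✓; length 23, outside 20–22 ✗; longest run = 4, exceeds 3 ✗ — fails.
F4 (20 nt, A=5 T=9 G=3 C=3): Tm = 64.9 + 41·(6 − 16.4)/20 = 43.6°C, outside 46.9–63.6°C ✗; length 20 ✓; longest run = 2 ✓ — fails.
F5 (21 nt, A=6 T=2 G=8 C=5): Tm = 64.9 + 41·(13 − 16.4)/21 = 58.3°C ✓; length 21 ✓; longest run = 2 ✓ — passes.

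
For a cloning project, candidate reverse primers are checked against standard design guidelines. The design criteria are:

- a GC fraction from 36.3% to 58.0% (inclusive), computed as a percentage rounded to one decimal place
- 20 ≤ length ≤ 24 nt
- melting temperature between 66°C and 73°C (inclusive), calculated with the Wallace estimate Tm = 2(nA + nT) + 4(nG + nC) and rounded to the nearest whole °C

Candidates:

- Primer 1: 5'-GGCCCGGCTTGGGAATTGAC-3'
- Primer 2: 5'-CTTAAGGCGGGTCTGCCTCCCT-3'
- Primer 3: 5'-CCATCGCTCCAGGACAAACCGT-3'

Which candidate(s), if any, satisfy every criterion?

None of the candidates satisfy all criteria.

Primer 1 (20 nt, A=3 T=4 G=8 C=5): GC 13/20 = 65.0%, outside 36.3–58.0% ✗; length 20 ✓; Tm = 2·7 + 4·13 = 66°C ✓ — fails.
Primer 2 (22 nt, A=2 T=6 G=6 C=8): GC 14/22 = 63.6%, outside 36.3–58.0% ✗; length 22 ✓; Tm = 2·8 + 4·14 = 72°C ✓ — fails.
Primer 3 (22 nt, A=6 T=3 G=4 C=9): GC 13/22 = 59.1%, outside 36.3–58.0% ✗; length 22 ✓; Tm = 2·9 + 4·13 = 70°C ✓ — fails.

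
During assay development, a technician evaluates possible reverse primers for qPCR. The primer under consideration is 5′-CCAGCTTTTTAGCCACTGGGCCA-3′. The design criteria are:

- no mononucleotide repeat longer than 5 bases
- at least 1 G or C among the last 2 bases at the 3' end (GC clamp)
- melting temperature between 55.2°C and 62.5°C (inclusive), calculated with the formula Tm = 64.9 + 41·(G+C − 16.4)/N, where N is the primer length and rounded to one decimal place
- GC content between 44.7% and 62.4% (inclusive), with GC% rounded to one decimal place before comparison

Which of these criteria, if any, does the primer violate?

Base counts: A=4, T=6, G=5, C=8 (length 23).
homopolymer run: longest run = 5 ✓
GC clamp: 3' end CA has 1 G/C ✓
Tm: Tm = 64.9 + 41·(13 − 16.4)/23 = 58.8°C ✓
GC content: GC 13/23 = 56.5% ✓

Meets all criteria.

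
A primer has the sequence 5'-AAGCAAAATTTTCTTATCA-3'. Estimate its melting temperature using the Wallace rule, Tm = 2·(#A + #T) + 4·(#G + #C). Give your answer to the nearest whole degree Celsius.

46°C

Base counts: A=8, T=7, G=1, C=3 (length 19).
Tm = 2·(8+7) + 4·(1+3) = 2·15 + 4·4 = 30 + 16 = 46°C.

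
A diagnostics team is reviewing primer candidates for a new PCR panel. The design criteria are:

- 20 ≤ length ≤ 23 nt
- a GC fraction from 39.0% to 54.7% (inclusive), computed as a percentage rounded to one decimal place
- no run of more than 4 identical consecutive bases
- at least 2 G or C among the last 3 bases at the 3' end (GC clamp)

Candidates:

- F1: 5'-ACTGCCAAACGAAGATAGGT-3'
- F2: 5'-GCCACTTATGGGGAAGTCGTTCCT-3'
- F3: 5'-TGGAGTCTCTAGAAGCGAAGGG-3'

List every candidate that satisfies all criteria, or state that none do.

F1 (20 nt, A=8 T=3 G=5 C=4): length 20 ✓; GC 9/20 = 45.0% ✓; longest run = 3 ✓; 3' end GGT has 2 G/C ✓ — passes.
F2 (24 nt, A=4 T=7 G=7 C=6): length 24, outside 20–23 ✗; GC 13/24 = 54.2% ✓; longest run = 4 ✓; 3' end CCT has 2 G/C ✓ — fails.
F3 (22 nt, A=6 T=4 G=9 C=3): length 22 ✓; GC 12/22 = 54.5% ✓; longest run = 3 ✓; 3' end GGG has 3 G/C ✓ — passes.

F1 and F3.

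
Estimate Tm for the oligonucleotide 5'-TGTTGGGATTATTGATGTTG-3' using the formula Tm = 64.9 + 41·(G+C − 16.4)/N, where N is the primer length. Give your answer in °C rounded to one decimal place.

Base counts: A=3, T=10, G=7, C=0; G+C = 7, N = 20.
Tm = 64.9 + 41·(7 − 16.4)/20 = 64.9 + -385.40/20 = 45.6°C.

45.6°C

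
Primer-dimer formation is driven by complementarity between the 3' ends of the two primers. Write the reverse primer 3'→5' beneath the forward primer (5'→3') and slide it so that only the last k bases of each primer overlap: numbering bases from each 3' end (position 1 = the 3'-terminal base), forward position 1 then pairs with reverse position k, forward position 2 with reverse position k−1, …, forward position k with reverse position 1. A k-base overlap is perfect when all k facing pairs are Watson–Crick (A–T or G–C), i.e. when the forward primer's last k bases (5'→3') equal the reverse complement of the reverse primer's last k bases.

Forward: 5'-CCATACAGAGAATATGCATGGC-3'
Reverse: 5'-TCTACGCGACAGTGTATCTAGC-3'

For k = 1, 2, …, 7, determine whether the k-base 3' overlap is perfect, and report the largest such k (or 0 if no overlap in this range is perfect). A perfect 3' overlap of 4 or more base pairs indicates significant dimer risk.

Longest perfect overlap: 2 complementary base pairs; below the dimer-risk threshold (threshold 4).

Last 7 bases (5'→3') — forward …GCATGGC, reverse …ATCTAGC.
Reverse complement of the reverse primer's last 7 bases: GCTAGAT; its first k bases are the reverse complement of the reverse primer's last k bases, so a perfect k-base overlap needs the forward primer's last k bases to equal them.
Comparing (forward last k vs required): k=1: C vs G ✗; k=2: GC vs GC ✓; k=3: GGC vs GCT ✗; k=4: TGGC vs GCTA ✗; k=5: ATGGC vs GCTAG ✗; k=6: CATGGC vs GCTAGA ✗; k=7: GCATGGC vs GCTAGAT ✗.
Only k = 2 is perfect, so the longest perfect 3' overlap is 2.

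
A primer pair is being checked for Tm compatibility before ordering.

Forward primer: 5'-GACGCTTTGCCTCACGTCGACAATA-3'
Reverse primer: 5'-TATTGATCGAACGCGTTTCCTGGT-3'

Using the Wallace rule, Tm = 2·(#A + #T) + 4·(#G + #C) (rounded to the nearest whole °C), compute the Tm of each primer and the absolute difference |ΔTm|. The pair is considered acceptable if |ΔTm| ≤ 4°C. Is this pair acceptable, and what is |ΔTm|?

Forward: A=6 T=6 G=5 C=8 → Tm = 2·12 + 4·13 = 76°C.
Reverse: A=4 T=9 G=6 C=5 → Tm = 2·13 + 4·11 = 70°C.
|ΔTm| = |76 − 70| = 6°C, > 4°C.

|ΔTm| = 6°C; the pair is not acceptable.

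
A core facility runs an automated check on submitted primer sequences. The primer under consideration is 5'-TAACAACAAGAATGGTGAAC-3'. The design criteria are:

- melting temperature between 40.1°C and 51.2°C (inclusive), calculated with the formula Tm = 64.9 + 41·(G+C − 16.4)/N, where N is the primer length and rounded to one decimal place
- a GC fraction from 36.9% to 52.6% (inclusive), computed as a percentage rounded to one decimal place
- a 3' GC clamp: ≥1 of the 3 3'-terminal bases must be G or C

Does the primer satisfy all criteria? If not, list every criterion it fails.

Base counts: A=10, T=3, G=4, C=3 (length 20).
Tm: Tm = 64.9 + 41·(7 − 16.4)/20 = 45.6°C ✓
GC content: GC 7/20 = 35.0%, outside 36.9–52.6% ✗
GC clamp: 3' end AAC has 1 G/C ✓

Fails: GC content.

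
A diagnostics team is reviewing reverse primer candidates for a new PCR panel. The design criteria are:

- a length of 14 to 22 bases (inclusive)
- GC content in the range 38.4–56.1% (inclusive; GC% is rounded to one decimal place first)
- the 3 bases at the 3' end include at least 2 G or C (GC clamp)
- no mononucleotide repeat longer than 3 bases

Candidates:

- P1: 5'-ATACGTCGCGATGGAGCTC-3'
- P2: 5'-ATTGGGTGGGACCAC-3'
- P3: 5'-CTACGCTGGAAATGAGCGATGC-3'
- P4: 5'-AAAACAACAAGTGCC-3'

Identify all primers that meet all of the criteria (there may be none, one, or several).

P1 (19 nt, A=4 T=4 G=6 C=5): length 19 ✓; GC 11/19 = 57.9%, outside 38.4–56.1% ✗; 3' end CTC has 2 G/C ✓; longest run = 2 ✓ — fails.
P2 (15 nt, A=3 T=3 G=6 C=3): length 15 ✓; GC 9/15 = 60.0%, outside 38.4–56.1% ✗; 3' end CAC has 2 G/C ✓; longest run = 3 ✓ — fails.
P3 (22 nt, A=6 T=4 G=7 C=5): length 22 ✓; GC 12/22 = 54.5% ✓; 3' end TGC has 2 G/C ✓; longest run = 3 ✓ — passes.
P4 (15 nt, A=8 T=1 G=2 C=4): length 15 ✓; GC 6/15 = 40.0% ✓; 3' end GCC has 3 G/C ✓; longest run = 4, exceeds 3 ✗ — fails.

P3 only.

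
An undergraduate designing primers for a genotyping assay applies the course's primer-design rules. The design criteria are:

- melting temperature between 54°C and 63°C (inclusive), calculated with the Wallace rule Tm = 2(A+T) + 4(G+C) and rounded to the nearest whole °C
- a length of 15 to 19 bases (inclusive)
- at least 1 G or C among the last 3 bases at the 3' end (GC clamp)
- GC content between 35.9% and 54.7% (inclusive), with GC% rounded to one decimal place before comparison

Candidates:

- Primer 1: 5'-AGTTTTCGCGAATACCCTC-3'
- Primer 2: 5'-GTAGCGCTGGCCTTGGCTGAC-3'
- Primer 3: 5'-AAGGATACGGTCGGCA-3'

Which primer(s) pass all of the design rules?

Primer 1 only.

Primer 1 (19 nt, A=4 T=6 G=3 C=6): Tm = 2·10 + 4·9 = 56°C ✓; length 19 ✓; 3' end CTC has 2 G/C ✓; GC 9/19 = 47.4% ✓ — passes.
Primer 2 (21 nt, A=2 T=5 G=8 C=6): Tm = 2·7 + 4·14 = 70°C, outside 54–63°C ✗; length 21, outside 15–19 ✗; 3' end GAC has 2 G/C ✓; GC 14/21 = 66.7%, outside 35.9–54.7% ✗ — fails.
Primer 3 (16 nt, A=5 T=2 G=6 C=3): Tm = 2·7 + 4·9 = 50°C, outside 54–63°C ✗; length 16 ✓; 3' end GCA has 2 G/C ✓; GC 9/16 = 56.3%, outside 35.9–54.7% ✗ — fails.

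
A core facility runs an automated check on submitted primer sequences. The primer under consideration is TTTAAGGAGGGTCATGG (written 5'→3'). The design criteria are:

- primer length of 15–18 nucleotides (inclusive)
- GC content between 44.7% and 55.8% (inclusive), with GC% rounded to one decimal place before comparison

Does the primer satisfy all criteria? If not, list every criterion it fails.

Meets all criteria.

Base counts: A=4, T=5, G=7, C=1 (length 17).
length: length 17 ✓
GC content: GC 8/17 = 47.1% ✓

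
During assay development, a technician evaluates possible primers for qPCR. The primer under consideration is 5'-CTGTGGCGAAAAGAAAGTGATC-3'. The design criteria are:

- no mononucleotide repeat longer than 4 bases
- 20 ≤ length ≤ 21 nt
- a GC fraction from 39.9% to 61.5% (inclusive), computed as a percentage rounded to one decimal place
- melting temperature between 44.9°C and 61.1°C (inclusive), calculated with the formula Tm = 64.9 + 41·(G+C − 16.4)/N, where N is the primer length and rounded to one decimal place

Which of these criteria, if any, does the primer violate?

Fails: length.

Base counts: A=8, T=4, G=7, C=3 (length 22).
homopolymer run: longest run = 4 ✓
length: length 22, outside 20–21 ✗
GC content: GC 10/22 = 45.5% ✓
Tm: Tm = 64.9 + 41·(10 − 16.4)/22 = 53.0°C ✓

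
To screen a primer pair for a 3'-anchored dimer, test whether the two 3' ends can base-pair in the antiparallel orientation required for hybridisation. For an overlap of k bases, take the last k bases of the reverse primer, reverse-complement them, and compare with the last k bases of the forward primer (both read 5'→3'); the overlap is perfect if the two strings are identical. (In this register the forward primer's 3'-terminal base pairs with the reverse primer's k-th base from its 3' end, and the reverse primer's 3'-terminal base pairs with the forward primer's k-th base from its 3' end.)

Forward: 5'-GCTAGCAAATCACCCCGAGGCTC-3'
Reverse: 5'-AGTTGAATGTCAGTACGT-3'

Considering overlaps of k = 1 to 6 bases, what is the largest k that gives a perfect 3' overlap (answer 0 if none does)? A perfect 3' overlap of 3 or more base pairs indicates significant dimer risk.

Last 6 bases (5'→3') — forward …AGGCTC, reverse …GTACGT.
Reverse complement of the reverse primer's last 6 bases: ACGTAC; its first k bases are the reverse complement of the reverse primer's last k bases, so a perfect k-base overlap needs the forward primer's last k bases to equal them.
Comparing (forward last k vs required): k=1: C vs A ✗; k=2: TC vs AC ✗; k=3: CTC vs ACG ✗; k=4: GCTC vs ACGT ✗; k=5: GGCTC vs ACGTA ✗; k=6: AGGCTC vs ACGTAC ✗.
No overlap length from 1 to 6 is perfect, so the longest perfect 3' overlap is 0.

Longest perfect overlap: 0 complementary base pairs; below the dimer-risk threshold (threshold 3).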